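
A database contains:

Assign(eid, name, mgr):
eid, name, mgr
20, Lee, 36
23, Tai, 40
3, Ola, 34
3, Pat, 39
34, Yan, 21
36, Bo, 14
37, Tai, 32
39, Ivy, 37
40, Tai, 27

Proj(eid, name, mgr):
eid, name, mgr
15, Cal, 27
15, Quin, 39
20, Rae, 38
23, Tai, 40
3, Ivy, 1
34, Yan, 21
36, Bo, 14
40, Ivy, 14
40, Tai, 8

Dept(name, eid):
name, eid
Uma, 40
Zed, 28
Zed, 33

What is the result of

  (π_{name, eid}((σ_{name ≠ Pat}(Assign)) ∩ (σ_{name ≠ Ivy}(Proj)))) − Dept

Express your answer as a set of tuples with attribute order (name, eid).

{(Bo, 36), (Tai, 23), (Yan, 34)}

Filtering on name ≠ Pat leaves {(20, Lee, 36), (23, Tai, 40), (3, Ola, 34), (34, Yan, 21), (36, Bo, 14), (37, Tai, 32), (39, Ivy, 37), (40, Tai, 27)}.
Filtering on name ≠ Ivy leaves {(15, Cal, 27), (15, Quin, 39), (20, Rae, 38), (23, Tai, 40), (34, Yan, 21), (36, Bo, 14), (40, Tai, 8)}.
Intersection: {(20, Lee, 36), (23, Tai, 40), (3, Ola, 34), (34, Yan, 21), (36, Bo, 14), (37, Tai, 32), (39, Ivy, 37), (40, Tai, 27)} with {(15, Cal, 27), (15, Quin, 39), (20, Rae, 38), (23, Tai, 40), (34, Yan, 21), (36, Bo, 14), (40, Tai, 8)} → {(23, Tai, 40), (34, Yan, 21), (36, Bo, 14)}
Projecting to name, eid: {(Bo, 36), (Tai, 23), (Yan, 34)}
Difference: {(Bo, 36), (Tai, 23), (Yan, 34)} with {(Uma, 40), (Zed, 28), (Zed, 33)} → {(Bo, 36), (Tai, 23), (Yan, 34)}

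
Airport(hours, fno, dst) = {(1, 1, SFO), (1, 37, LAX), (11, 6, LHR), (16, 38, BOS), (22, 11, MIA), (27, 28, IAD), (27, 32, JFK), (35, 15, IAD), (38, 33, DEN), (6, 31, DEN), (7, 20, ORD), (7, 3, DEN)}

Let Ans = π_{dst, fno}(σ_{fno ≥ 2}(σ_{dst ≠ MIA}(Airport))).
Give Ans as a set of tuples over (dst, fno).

{(BOS, 38), (DEN, 3), (DEN, 31), (DEN, 33), (IAD, 15), (IAD, 28), (JFK, 32), (LAX, 37), (LHR, 6), (ORD, 20)}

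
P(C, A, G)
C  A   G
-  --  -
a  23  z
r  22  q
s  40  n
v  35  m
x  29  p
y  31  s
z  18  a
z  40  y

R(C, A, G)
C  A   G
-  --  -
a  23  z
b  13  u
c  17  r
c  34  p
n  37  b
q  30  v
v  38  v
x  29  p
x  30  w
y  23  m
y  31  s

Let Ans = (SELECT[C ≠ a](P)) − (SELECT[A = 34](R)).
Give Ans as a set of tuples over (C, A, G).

{(r, 22, q), (s, 40, n), (v, 35, m), (x, 29, p), (y, 31, s), (z, 18, a), (z, 40, y)}

Apply σ_{C ≠ a}; surviving tuples: {(r, 22, q), (s, 40, n), (v, 35, m), (x, 29, p), (y, 31, s), (z, 18, a), (z, 40, y)}
Apply σ_{A = 34}; surviving tuples: {(c, 34, p)}
Difference: {(r, 22, q), (s, 40, n), (v, 35, m), (x, 29, p), (y, 31, s), (z, 18, a), (z, 40, y)} with {(c, 34, p)} → {(r, 22, q), (s, 40, n), (v, 35, m), (x, 29, p), (y, 31, s), (z, 18, a), (z, 40, y)}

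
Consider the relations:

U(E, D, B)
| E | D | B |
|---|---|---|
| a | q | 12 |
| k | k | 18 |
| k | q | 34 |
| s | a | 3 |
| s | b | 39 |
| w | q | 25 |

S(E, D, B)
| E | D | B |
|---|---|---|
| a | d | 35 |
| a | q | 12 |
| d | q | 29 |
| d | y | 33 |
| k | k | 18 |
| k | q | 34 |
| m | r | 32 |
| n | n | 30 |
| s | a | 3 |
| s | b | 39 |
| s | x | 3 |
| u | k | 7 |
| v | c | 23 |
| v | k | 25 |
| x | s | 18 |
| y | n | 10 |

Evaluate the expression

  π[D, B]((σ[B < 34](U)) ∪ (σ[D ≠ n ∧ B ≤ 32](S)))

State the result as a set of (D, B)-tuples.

{(a, 3), (c, 23), (k, 18), (k, 25), (k, 7), (q, 12), (q, 25), (q, 29), (r, 32), (s, 18), (x, 3)}

Apply σ_{B < 34}; surviving tuples: {(a, q, 12), (k, k, 18), (s, a, 3), (w, q, 25)}
Apply σ_{D ≠ n ∧ B ≤ 32}; surviving tuples: {(a, q, 12), (d, q, 29), (k, k, 18), (m, r, 32), (s, a, 3), (s, x, 3), (u, k, 7), (v, c, 23), (v, k, 25), (x, s, 18)}
Taking the union: {(a, q, 12), (d, q, 29), (k, k, 18), (m, r, 32), (s, a, 3), (s, x, 3), (u, k, 7), (v, c, 23), (v, k, 25), (w, q, 25), (x, s, 18)}
π_{D, B} gives {(a, 3), (c, 23), (k, 18), (k, 25), (k, 7), (q, 12), (q, 25), (q, 29), (r, 32), (s, 18), (x, 3)}.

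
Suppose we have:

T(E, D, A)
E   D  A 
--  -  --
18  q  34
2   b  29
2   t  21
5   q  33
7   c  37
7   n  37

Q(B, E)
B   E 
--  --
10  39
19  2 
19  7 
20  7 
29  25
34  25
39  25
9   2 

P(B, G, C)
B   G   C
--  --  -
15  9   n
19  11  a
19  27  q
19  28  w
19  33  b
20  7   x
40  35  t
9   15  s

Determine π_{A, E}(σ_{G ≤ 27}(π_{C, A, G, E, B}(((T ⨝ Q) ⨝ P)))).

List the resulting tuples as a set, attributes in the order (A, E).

{(21, 2), (29, 2), (37, 7)}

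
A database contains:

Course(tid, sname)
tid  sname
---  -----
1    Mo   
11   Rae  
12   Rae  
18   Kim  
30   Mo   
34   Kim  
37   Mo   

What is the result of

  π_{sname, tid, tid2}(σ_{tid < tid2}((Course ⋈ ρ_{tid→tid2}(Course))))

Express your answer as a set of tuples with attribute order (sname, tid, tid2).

{(Kim, 18, 34), (Mo, 1, 30), (Mo, 1, 37), (Mo, 30, 37), (Rae, 11, 12)}

ρ[tid→tid2]: schema becomes (tid2, sname); tuples unchanged.
Joining Course and ρ_{tid→tid2}(Course) on sname yields {(1, Mo, 1), (1, Mo, 30), (1, Mo, 37), (11, Rae, 11), (11, Rae, 12), (12, Rae, 11), (12, Rae, 12), (18, Kim, 18), (18, Kim, 34), (30, Mo, 1), (30, Mo, 30), (30, Mo, 37), (34, Kim, 18), (34, Kim, 34), (37, Mo, 1), (37, Mo, 30), (37, Mo, 37)}.
σ[tid < tid2]: keep tuples satisfying tid < tid2 → {(1, Mo, 30), (1, Mo, 37), (11, Rae, 12), (18, Kim, 34), (30, Mo, 37)}
π[sname, tid, tid2]: project onto (sname, tid, tid2) → {(Kim, 18, 34), (Mo, 1, 30), (Mo, 1, 37), (Mo, 30, 37), (Rae, 11, 12)}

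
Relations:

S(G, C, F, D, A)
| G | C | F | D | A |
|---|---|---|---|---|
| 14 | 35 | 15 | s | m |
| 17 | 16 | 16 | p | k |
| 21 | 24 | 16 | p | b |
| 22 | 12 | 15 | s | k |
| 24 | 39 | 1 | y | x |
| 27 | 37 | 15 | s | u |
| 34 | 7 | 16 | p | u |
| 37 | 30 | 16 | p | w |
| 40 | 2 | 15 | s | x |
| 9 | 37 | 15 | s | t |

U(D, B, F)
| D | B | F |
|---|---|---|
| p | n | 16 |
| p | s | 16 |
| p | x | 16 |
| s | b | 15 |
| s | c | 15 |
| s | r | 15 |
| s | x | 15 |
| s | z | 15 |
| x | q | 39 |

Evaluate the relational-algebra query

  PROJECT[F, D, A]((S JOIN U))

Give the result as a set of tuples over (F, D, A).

S ⋈ U (natural join on F, D): {(14, 35, 15, s, m, b), (14, 35, 15, s, m, c), (14, 35, 15, s, m, r), (14, 35, 15, s, m, x), (14, 35, 15, s, m, z), (17, 16, 16, p, k, n), (17, 16, 16, p, k, s), (17, 16, 16, p, k, x), (21, 24, 16, p, b, n), (21, 24, 16, p, b, s), (21, 24, 16, p, b, x), (22, 12, 15, s, k, b), (22, 12, 15, s, k, c), (22, 12, 15, s, k, r), (22, 12, 15, s, k, x), (22, 12, 15, s, k, z), (27, 37, 15, s, u, b), (27, 37, 15, s, u, c), (27, 37, 15, s, u, r), (27, 37, 15, s, u, x), (27, 37, 15, s, u, z), (34, 7, 16, p, u, n), (34, 7, 16, p, u, s), (34, 7, 16, p, u, x), (37, 30, 16, p, w, n), (37, 30, 16, p, w, s), (37, 30, 16, p, w, x), (40, 2, 15, s, x, b), (40, 2, 15, s, x, c), (40, 2, 15, s, x, r), (40, 2, 15, s, x, x), (40, 2, 15, s, x, z), (9, 37, 15, s, t, b), (9, 37, 15, s, t, c), (9, 37, 15, s, t, r), (9, 37, 15, s, t, x), (9, 37, 15, s, t, z)}
π[F, D, A]: project onto (F, D, A) (28 duplicate(s) eliminated) → {(15, s, k), (15, s, m), (15, s, t), (15, s, u), (15, s, x), (16, p, b), (16, p, k), (16, p, u), (16, p, w)}

{(15, s, k), (15, s, m), (15, s, t), (15, s, u), (15, s, x), (16, p, b), (16, p, k), (16, p, u), (16, p, w)}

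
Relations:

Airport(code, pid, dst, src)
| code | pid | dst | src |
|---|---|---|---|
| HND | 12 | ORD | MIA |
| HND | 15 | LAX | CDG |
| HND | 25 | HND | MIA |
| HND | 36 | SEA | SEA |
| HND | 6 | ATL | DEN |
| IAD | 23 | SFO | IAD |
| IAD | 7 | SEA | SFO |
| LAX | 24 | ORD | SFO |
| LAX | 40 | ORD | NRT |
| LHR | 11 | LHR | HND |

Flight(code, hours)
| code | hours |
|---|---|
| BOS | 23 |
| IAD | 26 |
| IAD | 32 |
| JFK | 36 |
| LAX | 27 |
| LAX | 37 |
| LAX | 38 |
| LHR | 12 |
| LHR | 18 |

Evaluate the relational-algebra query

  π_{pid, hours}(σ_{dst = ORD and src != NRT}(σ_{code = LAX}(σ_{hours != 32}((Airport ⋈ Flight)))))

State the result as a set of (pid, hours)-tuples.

{(24, 27), (24, 37), (24, 38)}

Natural join on code: {(IAD, 23, SFO, IAD, 26), (IAD, 23, SFO, IAD, 32), (IAD, 7, SEA, SFO, 26), (IAD, 7, SEA, SFO, 32), (LAX, 24, ORD, SFO, 27), (LAX, 24, ORD, SFO, 37), (LAX, 24, ORD, SFO, 38), (LAX, 40, ORD, NRT, 27), (LAX, 40, ORD, NRT, 37), (LAX, 40, ORD, NRT, 38), (LHR, 11, LHR, HND, 12), (LHR, 11, LHR, HND, 18)}
Selection hours != 32: {(IAD, 23, SFO, IAD, 26), (IAD, 7, SEA, SFO, 26), (LAX, 24, ORD, SFO, 27), (LAX, 24, ORD, SFO, 37), (LAX, 24, ORD, SFO, 38), (LAX, 40, ORD, NRT, 27), (LAX, 40, ORD, NRT, 37), (LAX, 40, ORD, NRT, 38), (LHR, 11, LHR, HND, 12), (LHR, 11, LHR, HND, 18)}
Selection code = LAX: {(LAX, 24, ORD, SFO, 27), (LAX, 24, ORD, SFO, 37), (LAX, 24, ORD, SFO, 38), (LAX, 40, ORD, NRT, 27), (LAX, 40, ORD, NRT, 37), (LAX, 40, ORD, NRT, 38)}
Selection dst = ORD and src != NRT: {(LAX, 24, ORD, SFO, 27), (LAX, 24, ORD, SFO, 37), (LAX, 24, ORD, SFO, 38)}
Projecting to pid, hours: {(24, 27), (24, 37), (24, 38)}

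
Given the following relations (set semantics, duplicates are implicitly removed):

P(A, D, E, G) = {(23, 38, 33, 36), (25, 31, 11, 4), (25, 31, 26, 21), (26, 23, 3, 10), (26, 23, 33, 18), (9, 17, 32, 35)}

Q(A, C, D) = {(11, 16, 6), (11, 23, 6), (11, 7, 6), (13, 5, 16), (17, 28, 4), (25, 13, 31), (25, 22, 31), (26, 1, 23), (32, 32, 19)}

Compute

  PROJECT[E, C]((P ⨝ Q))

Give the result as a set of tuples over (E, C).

{(11, 13), (11, 22), (26, 13), (26, 22), (3, 1), (33, 1)}

Joining P and Q on A, D yields {(25, 31, 11, 4, 13), (25, 31, 11, 4, 22), (25, 31, 26, 21, 13), (25, 31, 26, 21, 22), (26, 23, 3, 10, 1), (26, 23, 33, 18, 1)}.
π[E, C]: project onto (E, C) → {(11, 13), (11, 22), (26, 13), (26, 22), (3, 1), (33, 1)}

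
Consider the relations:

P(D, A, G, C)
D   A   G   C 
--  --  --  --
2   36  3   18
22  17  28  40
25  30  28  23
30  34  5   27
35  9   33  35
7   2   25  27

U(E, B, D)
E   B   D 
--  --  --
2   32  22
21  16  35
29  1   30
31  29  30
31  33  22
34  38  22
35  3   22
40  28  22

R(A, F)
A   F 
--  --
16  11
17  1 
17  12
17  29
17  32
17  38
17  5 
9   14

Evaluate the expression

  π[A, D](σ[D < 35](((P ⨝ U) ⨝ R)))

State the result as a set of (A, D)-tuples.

{(17, 22)}

P ⋈ U (natural join on D): {(22, 17, 28, 40, 2, 32), (22, 17, 28, 40, 31, 33), (22, 17, 28, 40, 34, 38), (22, 17, 28, 40, 35, 3), (22, 17, 28, 40, 40, 28), (30, 34, 5, 27, 29, 1), (30, 34, 5, 27, 31, 29), (35, 9, 33, 35, 21, 16)}
(P ⨝ U) ⋈ R (natural join on A): {(22, 17, 28, 40, 2, 32, 1), (22, 17, 28, 40, 2, 32, 12), (22, 17, 28, 40, 2, 32, 29), (22, 17, 28, 40, 2, 32, 32), (22, 17, 28, 40, 2, 32, 38), (22, 17, 28, 40, 2, 32, 5), (22, 17, 28, 40, 31, 33, 1), (22, 17, 28, 40, 31, 33, 12), (22, 17, 28, 40, 31, 33, 29), (22, 17, 28, 40, 31, 33, 32), (22, 17, 28, 40, 31, 33, 38), (22, 17, 28, 40, 31, 33, 5), (22, 17, 28, 40, 34, 38, 1), (22, 17, 28, 40, 34, 38, 12), (22, 17, 28, 40, 34, 38, 29), (22, 17, 28, 40, 34, 38, 32), (22, 17, 28, 40, 34, 38, 38), (22, 17, 28, 40, 34, 38, 5), (22, 17, 28, 40, 35, 3, 1), (22, 17, 28, 40, 35, 3, 12), (22, 17, 28, 40, 35, 3, 29), (22, 17, 28, 40, 35, 3, 32), (22, 17, 28, 40, 35, 3, 38), (22, 17, 28, 40, 35, 3, 5), (22, 17, 28, 40, 40, 28, 1), (22, 17, 28, 40, 40, 28, 12), (22, 17, 28, 40, 40, 28, 29), (22, 17, 28, 40, 40, 28, 32), (22, 17, 28, 40, 40, 28, 38), (22, 17, 28, 40, 40, 28, 5), (35, 9, 33, 35, 21, 16, 14)}
σ[D < 35]: keep tuples satisfying D < 35 → {(22, 17, 28, 40, 2, 32, 1), (22, 17, 28, 40, 2, 32, 12), (22, 17, 28, 40, 2, 32, 29), (22, 17, 28, 40, 2, 32, 32), (22, 17, 28, 40, 2, 32, 38), (22, 17, 28, 40, 2, 32, 5), (22, 17, 28, 40, 31, 33, 1), (22, 17, 28, 40, 31, 33, 12), (22, 17, 28, 40, 31, 33, 29), (22, 17, 28, 40, 31, 33, 32), (22, 17, 28, 40, 31, 33, 38), (22, 17, 28, 40, 31, 33, 5), (22, 17, 28, 40, 34, 38, 1), (22, 17, 28, 40, 34, 38, 12), (22, 17, 28, 40, 34, 38, 29), (22, 17, 28, 40, 34, 38, 32), (22, 17, 28, 40, 34, 38, 38), (22, 17, 28, 40, 34, 38, 5), (22, 17, 28, 40, 35, 3, 1), (22, 17, 28, 40, 35, 3, 12), (22, 17, 28, 40, 35, 3, 29), (22, 17, 28, 40, 35, 3, 32), (22, 17, 28, 40, 35, 3, 38), (22, 17, 28, 40, 35, 3, 5), (22, 17, 28, 40, 40, 28, 1), (22, 17, 28, 40, 40, 28, 12), (22, 17, 28, 40, 40, 28, 29), (22, 17, 28, 40, 40, 28, 32), (22, 17, 28, 40, 40, 28, 38), (22, 17, 28, 40, 40, 28, 5)}
Keep only column(s) A, D (29 duplicate(s) eliminated): {(17, 22)}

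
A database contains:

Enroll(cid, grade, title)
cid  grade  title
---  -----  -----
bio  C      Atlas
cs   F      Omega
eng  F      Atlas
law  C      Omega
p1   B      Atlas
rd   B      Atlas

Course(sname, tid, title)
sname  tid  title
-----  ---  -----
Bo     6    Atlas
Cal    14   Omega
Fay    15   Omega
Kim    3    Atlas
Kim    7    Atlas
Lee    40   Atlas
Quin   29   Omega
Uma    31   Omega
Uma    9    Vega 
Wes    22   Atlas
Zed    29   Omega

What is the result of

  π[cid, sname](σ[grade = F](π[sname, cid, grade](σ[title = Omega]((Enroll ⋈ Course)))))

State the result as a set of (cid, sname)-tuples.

{(cs, Cal), (cs, Fay), (cs, Quin), (cs, Uma), (cs, Zed)}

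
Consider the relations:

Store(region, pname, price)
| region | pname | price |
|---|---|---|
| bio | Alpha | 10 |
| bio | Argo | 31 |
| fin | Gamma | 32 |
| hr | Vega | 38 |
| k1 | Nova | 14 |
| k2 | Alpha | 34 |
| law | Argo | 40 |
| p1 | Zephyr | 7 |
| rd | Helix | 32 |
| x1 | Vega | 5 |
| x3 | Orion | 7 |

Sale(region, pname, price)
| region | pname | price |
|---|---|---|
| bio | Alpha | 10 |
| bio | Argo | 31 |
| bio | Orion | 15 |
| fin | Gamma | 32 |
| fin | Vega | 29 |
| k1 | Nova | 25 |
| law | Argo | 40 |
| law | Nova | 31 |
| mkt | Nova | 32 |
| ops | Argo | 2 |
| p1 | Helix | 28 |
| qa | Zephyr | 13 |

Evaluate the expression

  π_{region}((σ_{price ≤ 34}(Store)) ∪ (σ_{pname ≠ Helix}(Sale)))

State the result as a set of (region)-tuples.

{bio, fin, k1, k2, law, mkt, ops, p1, qa, rd, x1, x3}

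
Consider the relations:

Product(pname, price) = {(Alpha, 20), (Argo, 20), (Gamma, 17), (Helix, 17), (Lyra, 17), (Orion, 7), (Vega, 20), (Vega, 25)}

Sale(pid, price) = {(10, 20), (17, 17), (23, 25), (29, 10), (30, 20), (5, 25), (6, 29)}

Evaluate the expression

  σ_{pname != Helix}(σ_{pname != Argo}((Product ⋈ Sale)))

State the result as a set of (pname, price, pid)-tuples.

Natural join on price: {(Alpha, 20, 10), (Alpha, 20, 30), (Argo, 20, 10), (Argo, 20, 30), (Gamma, 17, 17), (Helix, 17, 17), (Lyra, 17, 17), (Vega, 20, 10), (Vega, 20, 30), (Vega, 25, 23), (Vega, 25, 5)}
σ[pname != Argo]: keep tuples satisfying pname != Argo → {(Alpha, 20, 10), (Alpha, 20, 30), (Gamma, 17, 17), (Helix, 17, 17), (Lyra, 17, 17), (Vega, 20, 10), (Vega, 20, 30), (Vega, 25, 23), (Vega, 25, 5)}
σ[pname != Helix]: keep tuples satisfying pname != Helix → {(Alpha, 20, 10), (Alpha, 20, 30), (Gamma, 17, 17), (Lyra, 17, 17), (Vega, 20, 10), (Vega, 20, 30), (Vega, 25, 23), (Vega, 25, 5)}

{(Alpha, 20, 10), (Alpha, 20, 30), (Gamma, 17, 17), (Lyra, 17, 17), (Vega, 20, 10), (Vega, 20, 30), (Vega, 25, 23), (Vega, 25, 5)}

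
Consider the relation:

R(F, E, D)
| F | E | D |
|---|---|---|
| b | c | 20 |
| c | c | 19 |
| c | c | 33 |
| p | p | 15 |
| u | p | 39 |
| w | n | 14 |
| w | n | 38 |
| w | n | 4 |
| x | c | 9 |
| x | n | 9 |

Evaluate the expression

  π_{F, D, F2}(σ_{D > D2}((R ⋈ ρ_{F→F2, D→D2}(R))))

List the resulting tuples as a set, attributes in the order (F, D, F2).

ρ[F→F2, D→D2]: schema becomes (F2, E, D2); tuples unchanged.
Joining R and ρ_{F→F2, D→D2}(R) on E yields {(b, c, 20, b, 20), (b, c, 20, c, 19), (b, c, 20, c, 33), (b, c, 20, x, 9), (c, c, 19, b, 20), (c, c, 19, c, 19), (c, c, 19, c, 33), (c, c, 19, x, 9), (c, c, 33, b, 20), (c, c, 33, c, 19), (c, c, 33, c, 33), (c, c, 33, x, 9), (p, p, 15, p, 15), (p, p, 15, u, 39), (u, p, 39, p, 15), (u, p, 39, u, 39), (w, n, 14, w, 14), (w, n, 14, w, 38), (w, n, 14, w, 4), (w, n, 14, x, 9), (w, n, 38, w, 14), (w, n, 38, w, 38), (w, n, 38, w, 4), (w, n, 38, x, 9), (w, n, 4, w, 14), (w, n, 4, w, 38), (w, n, 4, w, 4), (w, n, 4, x, 9), (x, c, 9, b, 20), (x, c, 9, c, 19), (x, c, 9, c, 33), (x, c, 9, x, 9), (x, n, 9, w, 14), (x, n, 9, w, 38), (x, n, 9, w, 4), (x, n, 9, x, 9)}.
Selection D > D2: {(b, c, 20, c, 19), (b, c, 20, x, 9), (c, c, 19, x, 9), (c, c, 33, b, 20), (c, c, 33, c, 19), (c, c, 33, x, 9), (u, p, 39, p, 15), (w, n, 14, w, 4), (w, n, 14, x, 9), (w, n, 38, w, 14), (w, n, 38, w, 4), (w, n, 38, x, 9), (x, n, 9, w, 4)}
Projecting to F, D, F2 (1 duplicate(s) eliminated): {(b, 20, c), (b, 20, x), (c, 19, x), (c, 33, b), (c, 33, c), (c, 33, x), (u, 39, p), (w, 14, w), (w, 14, x), (w, 38, w), (w, 38, x), (x, 9, w)}

{(b, 20, c), (b, 20, x), (c, 19, x), (c, 33, b), (c, 33, c), (c, 33, x), (u, 39, p), (w, 14, w), (w, 14, x), (w, 38, w), (w, 38, x), (x, 9, w)}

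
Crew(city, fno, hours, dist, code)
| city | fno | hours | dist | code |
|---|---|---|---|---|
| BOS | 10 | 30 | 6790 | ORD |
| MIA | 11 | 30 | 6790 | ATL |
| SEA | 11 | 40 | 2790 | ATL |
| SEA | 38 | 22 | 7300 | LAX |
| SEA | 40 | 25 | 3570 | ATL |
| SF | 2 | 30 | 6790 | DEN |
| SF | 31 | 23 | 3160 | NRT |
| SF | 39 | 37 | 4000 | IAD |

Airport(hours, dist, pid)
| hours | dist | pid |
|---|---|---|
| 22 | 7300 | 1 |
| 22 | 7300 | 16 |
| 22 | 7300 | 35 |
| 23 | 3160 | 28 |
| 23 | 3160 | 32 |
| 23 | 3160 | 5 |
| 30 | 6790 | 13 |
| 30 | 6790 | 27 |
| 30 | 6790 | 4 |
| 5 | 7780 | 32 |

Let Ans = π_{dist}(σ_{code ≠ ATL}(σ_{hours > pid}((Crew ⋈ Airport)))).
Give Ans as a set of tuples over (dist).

Crew ⋈ Airport (natural join on hours, dist): {(BOS, 10, 30, 6790, ORD, 13), (BOS, 10, 30, 6790, ORD, 27), (BOS, 10, 30, 6790, ORD, 4), (MIA, 11, 30, 6790, ATL, 13), (MIA, 11, 30, 6790, ATL, 27), (MIA, 11, 30, 6790, ATL, 4), (SEA, 38, 22, 7300, LAX, 1), (SEA, 38, 22, 7300, LAX, 16), (SEA, 38, 22, 7300, LAX, 35), (SF, 2, 30, 6790, DEN, 13), (SF, 2, 30, 6790, DEN, 27), (SF, 2, 30, 6790, DEN, 4), (SF, 31, 23, 3160, NRT, 28), (SF, 31, 23, 3160, NRT, 32), (SF, 31, 23, 3160, NRT, 5)}
σ[hours > pid]: keep tuples satisfying hours > pid → {(BOS, 10, 30, 6790, ORD, 13), (BOS, 10, 30, 6790, ORD, 27), (BOS, 10, 30, 6790, ORD, 4), (MIA, 11, 30, 6790, ATL, 13), (MIA, 11, 30, 6790, ATL, 27), (MIA, 11, 30, 6790, ATL, 4), (SEA, 38, 22, 7300, LAX, 1), (SEA, 38, 22, 7300, LAX, 16), (SF, 2, 30, 6790, DEN, 13), (SF, 2, 30, 6790, DEN, 27), (SF, 2, 30, 6790, DEN, 4), (SF, 31, 23, 3160, NRT, 5)}
σ[code ≠ ATL]: keep tuples satisfying code ≠ ATL → {(BOS, 10, 30, 6790, ORD, 13), (BOS, 10, 30, 6790, ORD, 27), (BOS, 10, 30, 6790, ORD, 4), (SEA, 38, 22, 7300, LAX, 1), (SEA, 38, 22, 7300, LAX, 16), (SF, 2, 30, 6790, DEN, 13), (SF, 2, 30, 6790, DEN, 27), (SF, 2, 30, 6790, DEN, 4), (SF, 31, 23, 3160, NRT, 5)}
π_{dist} gives {3160, 6790, 7300} (6 duplicate(s) eliminated).

{3160, 6790, 7300}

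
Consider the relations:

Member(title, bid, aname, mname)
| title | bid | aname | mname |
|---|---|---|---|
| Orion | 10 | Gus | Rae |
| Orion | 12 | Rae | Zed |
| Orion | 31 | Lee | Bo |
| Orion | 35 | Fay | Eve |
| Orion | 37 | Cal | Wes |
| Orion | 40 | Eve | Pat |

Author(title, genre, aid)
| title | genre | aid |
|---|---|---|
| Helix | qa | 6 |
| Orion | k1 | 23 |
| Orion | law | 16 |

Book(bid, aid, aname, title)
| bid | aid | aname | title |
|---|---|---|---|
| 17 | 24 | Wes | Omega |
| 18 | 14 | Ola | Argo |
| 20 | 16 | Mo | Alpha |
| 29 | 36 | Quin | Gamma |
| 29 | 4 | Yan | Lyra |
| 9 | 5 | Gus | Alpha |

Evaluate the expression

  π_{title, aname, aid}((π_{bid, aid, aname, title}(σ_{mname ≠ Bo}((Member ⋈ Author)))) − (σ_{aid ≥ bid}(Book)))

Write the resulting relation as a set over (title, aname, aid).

Joining Member and Author on title yields {(Orion, 10, Gus, Rae, k1, 23), (Orion, 10, Gus, Rae, law, 16), (Orion, 12, Rae, Zed, k1, 23), (Orion, 12, Rae, Zed, law, 16), (Orion, 31, Lee, Bo, k1, 23), (Orion, 31, Lee, Bo, law, 16), (Orion, 35, Fay, Eve, k1, 23), (Orion, 35, Fay, Eve, law, 16), (Orion, 37, Cal, Wes, k1, 23), (Orion, 37, Cal, Wes, law, 16), (Orion, 40, Eve, Pat, k1, 23), (Orion, 40, Eve, Pat, law, 16)}.
Selection mname ≠ Bo: {(Orion, 10, Gus, Rae, k1, 23), (Orion, 10, Gus, Rae, law, 16), (Orion, 12, Rae, Zed, k1, 23), (Orion, 12, Rae, Zed, law, 16), (Orion, 35, Fay, Eve, k1, 23), (Orion, 35, Fay, Eve, law, 16), (Orion, 37, Cal, Wes, k1, 23), (Orion, 37, Cal, Wes, law, 16), (Orion, 40, Eve, Pat, k1, 23), (Orion, 40, Eve, Pat, law, 16)}
π_{bid, aid, aname, title} gives {(10, 16, Gus, Orion), (10, 23, Gus, Orion), (12, 16, Rae, Orion), (12, 23, Rae, Orion), (35, 16, Fay, Orion), (35, 23, Fay, Orion), (37, 16, Cal, Orion), (37, 23, Cal, Orion), (40, 16, Eve, Orion), (40, 23, Eve, Orion)}.
Selection aid ≥ bid: {(17, 24, Wes, Omega), (29, 36, Quin, Gamma)}
Set difference of the two operands is {(10, 16, Gus, Orion), (10, 23, Gus, Orion), (12, 16, Rae, Orion), (12, 23, Rae, Orion), (35, 16, Fay, Orion), (35, 23, Fay, Orion), (37, 16, Cal, Orion), (37, 23, Cal, Orion), (40, 16, Eve, Orion), (40, 23, Eve, Orion)}.
π_{title, aname, aid} gives {(Orion, Cal, 16), (Orion, Cal, 23), (Orion, Eve, 16), (Orion, Eve, 23), (Orion, Fay, 16), (Orion, Fay, 23), (Orion, Gus, 16), (Orion, Gus, 23), (Orion, Rae, 16), (Orion, Rae, 23)}.

{(Orion, Cal, 16), (Orion, Cal, 23), (Orion, Eve, 16), (Orion, Eve, 23), (Orion, Fay, 16), (Orion, Fay, 23), (Orion, Gus, 16), (Orion, Gus, 23), (Orion, Rae, 16), (Orion, Rae, 23)}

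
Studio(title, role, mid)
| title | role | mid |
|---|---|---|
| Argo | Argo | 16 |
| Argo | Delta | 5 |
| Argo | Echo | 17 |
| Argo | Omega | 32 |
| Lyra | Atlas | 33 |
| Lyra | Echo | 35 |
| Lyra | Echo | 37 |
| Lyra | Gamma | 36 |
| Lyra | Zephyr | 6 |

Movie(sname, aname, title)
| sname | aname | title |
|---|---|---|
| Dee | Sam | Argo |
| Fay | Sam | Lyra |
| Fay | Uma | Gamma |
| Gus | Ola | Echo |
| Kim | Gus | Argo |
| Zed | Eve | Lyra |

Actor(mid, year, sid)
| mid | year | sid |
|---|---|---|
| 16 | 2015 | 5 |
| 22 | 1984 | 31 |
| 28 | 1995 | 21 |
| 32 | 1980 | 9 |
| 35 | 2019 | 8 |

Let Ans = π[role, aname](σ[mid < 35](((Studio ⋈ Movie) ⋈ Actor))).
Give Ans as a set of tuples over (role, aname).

{(Argo, Gus), (Argo, Sam), (Omega, Gus), (Omega, Sam)}

Natural join on title: {(Argo, Argo, 16, Dee, Sam), (Argo, Argo, 16, Kim, Gus), (Argo, Delta, 5, Dee, Sam), (Argo, Delta, 5, Kim, Gus), (Argo, Echo, 17, Dee, Sam), (Argo, Echo, 17, Kim, Gus), (Argo, Omega, 32, Dee, Sam), (Argo, Omega, 32, Kim, Gus), (Lyra, Atlas, 33, Fay, Sam), (Lyra, Atlas, 33, Zed, Eve), (Lyra, Echo, 35, Fay, Sam), (Lyra, Echo, 35, Zed, Eve), (Lyra, Echo, 37, Fay, Sam), (Lyra, Echo, 37, Zed, Eve), (Lyra, Gamma, 36, Fay, Sam), (Lyra, Gamma, 36, Zed, Eve), (Lyra, Zephyr, 6, Fay, Sam), (Lyra, Zephyr, 6, Zed, Eve)}
Natural join on mid: {(Argo, Argo, 16, Dee, Sam, 2015, 5), (Argo, Argo, 16, Kim, Gus, 2015, 5), (Argo, Omega, 32, Dee, Sam, 1980, 9), (Argo, Omega, 32, Kim, Gus, 1980, 9), (Lyra, Echo, 35, Fay, Sam, 2019, 8), (Lyra, Echo, 35, Zed, Eve, 2019, 8)}
Selection mid < 35: {(Argo, Argo, 16, Dee, Sam, 2015, 5), (Argo, Argo, 16, Kim, Gus, 2015, 5), (Argo, Omega, 32, Dee, Sam, 1980, 9), (Argo, Omega, 32, Kim, Gus, 1980, 9)}
Projecting to role, aname: {(Argo, Gus), (Argo, Sam), (Omega, Gus), (Omega, Sam)}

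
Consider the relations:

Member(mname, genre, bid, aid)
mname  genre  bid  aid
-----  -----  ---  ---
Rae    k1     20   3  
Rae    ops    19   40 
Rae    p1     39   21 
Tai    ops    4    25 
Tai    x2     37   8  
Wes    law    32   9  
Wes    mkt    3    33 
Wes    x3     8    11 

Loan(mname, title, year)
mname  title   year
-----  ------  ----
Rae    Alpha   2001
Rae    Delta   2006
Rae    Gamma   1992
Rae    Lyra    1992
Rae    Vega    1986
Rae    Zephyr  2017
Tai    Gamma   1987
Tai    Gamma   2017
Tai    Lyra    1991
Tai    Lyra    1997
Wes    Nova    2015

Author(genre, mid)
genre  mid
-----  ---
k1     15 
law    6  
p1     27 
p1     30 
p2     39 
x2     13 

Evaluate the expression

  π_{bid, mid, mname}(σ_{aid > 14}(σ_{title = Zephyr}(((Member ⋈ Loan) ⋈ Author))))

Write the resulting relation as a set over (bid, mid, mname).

{(39, 27, Rae), (39, 30, Rae)}

Joining Member and Loan on mname yields {(Rae, k1, 20, 3, Alpha, 2001), (Rae, k1, 20, 3, Delta, 2006), (Rae, k1, 20, 3, Gamma, 1992), (Rae, k1, 20, 3, Lyra, 1992), (Rae, k1, 20, 3, Vega, 1986), (Rae, k1, 20, 3, Zephyr, 2017), (Rae, ops, 19, 40, Alpha, 2001), (Rae, ops, 19, 40, Delta, 2006), (Rae, ops, 19, 40, Gamma, 1992), (Rae, ops, 19, 40, Lyra, 1992), (Rae, ops, 19, 40, Vega, 1986), (Rae, ops, 19, 40, Zephyr, 2017), (Rae, p1, 39, 21, Alpha, 2001), (Rae, p1, 39, 21, Delta, 2006), (Rae, p1, 39, 21, Gamma, 1992), (Rae, p1, 39, 21, Lyra, 1992), (Rae, p1, 39, 21, Vega, 1986), (Rae, p1, 39, 21, Zephyr, 2017), (Tai, ops, 4, 25, Gamma, 1987), (Tai, ops, 4, 25, Gamma, 2017), (Tai, ops, 4, 25, Lyra, 1991), (Tai, ops, 4, 25, Lyra, 1997), (Tai, x2, 37, 8, Gamma, 1987), (Tai, x2, 37, 8, Gamma, 2017), (Tai, x2, 37, 8, Lyra, 1991), (Tai, x2, 37, 8, Lyra, 1997), (Wes, law, 32, 9, Nova, 2015), (Wes, mkt, 3, 33, Nova, 2015), (Wes, x3, 8, 11, Nova, 2015)}.
Joining (Member ⋈ Loan) and Author on genre yields {(Rae, k1, 20, 3, Alpha, 2001, 15), (Rae, k1, 20, 3, Delta, 2006, 15), (Rae, k1, 20, 3, Gamma, 1992, 15), (Rae, k1, 20, 3, Lyra, 1992, 15), (Rae, k1, 20, 3, Vega, 1986, 15), (Rae, k1, 20, 3, Zephyr, 2017, 15), (Rae, p1, 39, 21, Alpha, 2001, 27), (Rae, p1, 39, 21, Alpha, 2001, 30), (Rae, p1, 39, 21, Delta, 2006, 27), (Rae, p1, 39, 21, Delta, 2006, 30), (Rae, p1, 39, 21, Gamma, 1992, 27), (Rae, p1, 39, 21, Gamma, 1992, 30), (Rae, p1, 39, 21, Lyra, 1992, 27), (Rae, p1, 39, 21, Lyra, 1992, 30), (Rae, p1, 39, 21, Vega, 1986, 27), (Rae, p1, 39, 21, Vega, 1986, 30), (Rae, p1, 39, 21, Zephyr, 2017, 27), (Rae, p1, 39, 21, Zephyr, 2017, 30), (Tai, x2, 37, 8, Gamma, 1987, 13), (Tai, x2, 37, 8, Gamma, 2017, 13), (Tai, x2, 37, 8, Lyra, 1991, 13), (Tai, x2, 37, 8, Lyra, 1997, 13), (Wes, law, 32, 9, Nova, 2015, 6)}.
Selection title = Zephyr: {(Rae, k1, 20, 3, Zephyr, 2017, 15), (Rae, p1, 39, 21, Zephyr, 2017, 27), (Rae, p1, 39, 21, Zephyr, 2017, 30)}
Selection aid > 14: {(Rae, p1, 39, 21, Zephyr, 2017, 27), (Rae, p1, 39, 21, Zephyr, 2017, 30)}
π_{bid, mid, mname} gives {(39, 27, Rae), (39, 30, Rae)}.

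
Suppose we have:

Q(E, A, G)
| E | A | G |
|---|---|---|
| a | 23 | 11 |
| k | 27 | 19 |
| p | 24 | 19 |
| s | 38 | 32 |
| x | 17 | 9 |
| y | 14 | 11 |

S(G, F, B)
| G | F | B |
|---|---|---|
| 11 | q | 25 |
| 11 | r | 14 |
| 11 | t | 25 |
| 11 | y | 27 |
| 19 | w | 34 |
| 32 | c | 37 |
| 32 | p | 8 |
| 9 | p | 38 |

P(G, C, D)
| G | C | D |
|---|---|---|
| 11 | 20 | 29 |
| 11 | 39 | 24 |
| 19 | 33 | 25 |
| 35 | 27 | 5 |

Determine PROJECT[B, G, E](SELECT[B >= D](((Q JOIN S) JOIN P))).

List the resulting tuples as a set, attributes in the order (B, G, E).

{(25, 11, a), (25, 11, y), (27, 11, a), (27, 11, y), (34, 19, k), (34, 19, p)}

Q ⋈ S (natural join on G): {(a, 23, 11, q, 25), (a, 23, 11, r, 14), (a, 23, 11, t, 25), (a, 23, 11, y, 27), (k, 27, 19, w, 34), (p, 24, 19, w, 34), (s, 38, 32, c, 37), (s, 38, 32, p, 8), (x, 17, 9, p, 38), (y, 14, 11, q, 25), (y, 14, 11, r, 14), (y, 14, 11, t, 25), (y, 14, 11, y, 27)}
(Q JOIN S) ⋈ P (natural join on G): {(a, 23, 11, q, 25, 20, 29), (a, 23, 11, q, 25, 39, 24), (a, 23, 11, r, 14, 20, 29), (a, 23, 11, r, 14, 39, 24), (a, 23, 11, t, 25, 20, 29), (a, 23, 11, t, 25, 39, 24), (a, 23, 11, y, 27, 20, 29), (a, 23, 11, y, 27, 39, 24), (k, 27, 19, w, 34, 33, 25), (p, 24, 19, w, 34, 33, 25), (y, 14, 11, q, 25, 20, 29), (y, 14, 11, q, 25, 39, 24), (y, 14, 11, r, 14, 20, 29), (y, 14, 11, r, 14, 39, 24), (y, 14, 11, t, 25, 20, 29), (y, 14, 11, t, 25, 39, 24), (y, 14, 11, y, 27, 20, 29), (y, 14, 11, y, 27, 39, 24)}
σ[B >= D]: keep tuples satisfying B >= D → {(a, 23, 11, q, 25, 39, 24), (a, 23, 11, t, 25, 39, 24), (a, 23, 11, y, 27, 39, 24), (k, 27, 19, w, 34, 33, 25), (p, 24, 19, w, 34, 33, 25), (y, 14, 11, q, 25, 39, 24), (y, 14, 11, t, 25, 39, 24), (y, 14, 11, y, 27, 39, 24)}
Projecting to B, G, E (2 duplicate(s) eliminated): {(25, 11, a), (25, 11, y), (27, 11, a), (27, 11, y), (34, 19, k), (34, 19, p)}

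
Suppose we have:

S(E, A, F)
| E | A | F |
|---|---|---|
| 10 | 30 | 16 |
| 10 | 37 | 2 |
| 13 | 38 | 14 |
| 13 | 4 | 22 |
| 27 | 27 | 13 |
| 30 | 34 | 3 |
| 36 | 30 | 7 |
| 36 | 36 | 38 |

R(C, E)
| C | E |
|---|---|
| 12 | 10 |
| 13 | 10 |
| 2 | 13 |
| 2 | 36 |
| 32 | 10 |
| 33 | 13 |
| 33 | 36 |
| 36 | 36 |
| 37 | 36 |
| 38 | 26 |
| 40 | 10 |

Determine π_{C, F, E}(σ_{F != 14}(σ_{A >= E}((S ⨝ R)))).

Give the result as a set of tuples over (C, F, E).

{(12, 16, 10), (12, 2, 10), (13, 16, 10), (13, 2, 10), (2, 38, 36), (32, 16, 10), (32, 2, 10), (33, 38, 36), (36, 38, 36), (37, 38, 36), (40, 16, 10), (40, 2, 10)}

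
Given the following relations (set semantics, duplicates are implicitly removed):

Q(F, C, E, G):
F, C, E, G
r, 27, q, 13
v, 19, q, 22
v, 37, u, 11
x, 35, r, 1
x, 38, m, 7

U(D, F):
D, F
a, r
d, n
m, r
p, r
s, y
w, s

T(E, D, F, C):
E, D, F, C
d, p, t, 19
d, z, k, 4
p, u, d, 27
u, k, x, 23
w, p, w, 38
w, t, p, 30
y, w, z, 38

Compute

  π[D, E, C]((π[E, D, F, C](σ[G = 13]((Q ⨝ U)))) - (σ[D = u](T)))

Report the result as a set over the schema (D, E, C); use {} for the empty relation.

Natural join on F: {(r, 27, q, 13, a), (r, 27, q, 13, m), (r, 27, q, 13, p)}
σ[G = 13]: keep tuples satisfying G = 13 → {(r, 27, q, 13, a), (r, 27, q, 13, m), (r, 27, q, 13, p)}
π[E, D, F, C]: project onto (E, D, F, C) → {(q, a, r, 27), (q, m, r, 27), (q, p, r, 27)}
σ[D = u]: keep tuples satisfying D = u → {(p, u, d, 27)}
Taking the difference: {(q, a, r, 27), (q, m, r, 27), (q, p, r, 27)}
π[D, E, C]: project onto (D, E, C) → {(a, q, 27), (m, q, 27), (p, q, 27)}

{(a, q, 27), (m, q, 27), (p, q, 27)}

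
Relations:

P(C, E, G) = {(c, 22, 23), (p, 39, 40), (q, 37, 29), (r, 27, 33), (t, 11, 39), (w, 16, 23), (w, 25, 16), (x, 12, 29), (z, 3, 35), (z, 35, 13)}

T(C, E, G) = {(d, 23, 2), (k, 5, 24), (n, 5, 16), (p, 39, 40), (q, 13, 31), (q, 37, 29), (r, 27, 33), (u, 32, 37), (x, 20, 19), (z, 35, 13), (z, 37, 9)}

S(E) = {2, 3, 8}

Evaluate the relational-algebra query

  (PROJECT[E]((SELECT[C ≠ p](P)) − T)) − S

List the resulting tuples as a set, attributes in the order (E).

Selection C ≠ p: {(c, 22, 23), (q, 37, 29), (r, 27, 33), (t, 11, 39), (w, 16, 23), (w, 25, 16), (x, 12, 29), (z, 3, 35), (z, 35, 13)}
Taking the difference: {(c, 22, 23), (t, 11, 39), (w, 16, 23), (w, 25, 16), (x, 12, 29), (z, 3, 35)}
π_{E} gives {11, 12, 16, 22, 25, 3}.
Taking the difference: {11, 12, 16, 22, 25}

{11, 12, 16, 22, 25}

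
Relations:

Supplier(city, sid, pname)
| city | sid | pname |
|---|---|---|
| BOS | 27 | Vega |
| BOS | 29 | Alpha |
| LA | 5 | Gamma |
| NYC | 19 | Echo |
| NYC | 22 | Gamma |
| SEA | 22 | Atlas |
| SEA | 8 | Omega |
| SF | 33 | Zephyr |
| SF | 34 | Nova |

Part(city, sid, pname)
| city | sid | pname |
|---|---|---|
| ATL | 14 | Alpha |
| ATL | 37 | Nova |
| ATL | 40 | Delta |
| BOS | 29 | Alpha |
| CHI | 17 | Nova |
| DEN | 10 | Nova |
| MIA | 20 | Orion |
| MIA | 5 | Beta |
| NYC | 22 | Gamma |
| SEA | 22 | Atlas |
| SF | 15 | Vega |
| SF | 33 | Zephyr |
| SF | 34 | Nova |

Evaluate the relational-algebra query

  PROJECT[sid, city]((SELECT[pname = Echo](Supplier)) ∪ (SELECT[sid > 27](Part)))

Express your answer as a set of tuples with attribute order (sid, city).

Filtering on pname = Echo leaves {(NYC, 19, Echo)}.
Filtering on sid > 27 leaves {(ATL, 37, Nova), (ATL, 40, Delta), (BOS, 29, Alpha), (SF, 33, Zephyr), (SF, 34, Nova)}.
Union: {(NYC, 19, Echo)} with {(ATL, 37, Nova), (ATL, 40, Delta), (BOS, 29, Alpha), (SF, 33, Zephyr), (SF, 34, Nova)} → {(ATL, 37, Nova), (ATL, 40, Delta), (BOS, 29, Alpha), (NYC, 19, Echo), (SF, 33, Zephyr), (SF, 34, Nova)}
π[sid, city]: project onto (sid, city) → {(19, NYC), (29, BOS), (33, SF), (34, SF), (37, ATL), (40, ATL)}

{(19, NYC), (29, BOS), (33, SF), (34, SF), (37, ATL), (40, ATL)}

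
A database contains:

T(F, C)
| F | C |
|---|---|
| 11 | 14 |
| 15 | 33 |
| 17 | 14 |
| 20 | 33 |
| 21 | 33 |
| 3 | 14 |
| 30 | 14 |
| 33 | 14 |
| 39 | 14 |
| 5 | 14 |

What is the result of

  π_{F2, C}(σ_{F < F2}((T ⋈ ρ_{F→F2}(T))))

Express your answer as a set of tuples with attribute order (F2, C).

{(11, 14), (17, 14), (20, 33), (21, 33), (30, 14), (33, 14), (39, 14), (5, 14)}

ρ[F→F2]: schema becomes (F2, C); tuples unchanged.
Joining T and ρ_{F→F2}(T) on C yields {(11, 14, 11), (11, 14, 17), (11, 14, 3), (11, 14, 30), (11, 14, 33), (11, 14, 39), (11, 14, 5), (15, 33, 15), (15, 33, 20), (15, 33, 21), (17, 14, 11), (17, 14, 17), (17, 14, 3), (17, 14, 30), (17, 14, 33), (17, 14, 39), (17, 14, 5), (20, 33, 15), (20, 33, 20), (20, 33, 21), (21, 33, 15), (21, 33, 20), (21, 33, 21), (3, 14, 11), (3, 14, 17), (3, 14, 3), (3, 14, 30), (3, 14, 33), (3, 14, 39), (3, 14, 5), (30, 14, 11), (30, 14, 17), (30, 14, 3), (30, 14, 30), (30, 14, 33), (30, 14, 39), (30, 14, 5), (33, 14, 11), (33, 14, 17), (33, 14, 3), (33, 14, 30), (33, 14, 33), (33, 14, 39), (33, 14, 5), (39, 14, 11), (39, 14, 17), (39, 14, 3), (39, 14, 30), (39, 14, 33), (39, 14, 39), (39, 14, 5), (5, 14, 11), (5, 14, 17), (5, 14, 3), (5, 14, 30), (5, 14, 33), (5, 14, 39), (5, 14, 5)}.
σ[F < F2]: keep tuples satisfying F < F2 → {(11, 14, 17), (11, 14, 30), (11, 14, 33), (11, 14, 39), (15, 33, 20), (15, 33, 21), (17, 14, 30), (17, 14, 33), (17, 14, 39), (20, 33, 21), (3, 14, 11), (3, 14, 17), (3, 14, 30), (3, 14, 33), (3, 14, 39), (3, 14, 5), (30, 14, 33), (30, 14, 39), (33, 14, 39), (5, 14, 11), (5, 14, 17), (5, 14, 30), (5, 14, 33), (5, 14, 39)}
Keep only column(s) F2, C (16 duplicate(s) eliminated): {(11, 14), (17, 14), (20, 33), (21, 33), (30, 14), (33, 14), (39, 14), (5, 14)}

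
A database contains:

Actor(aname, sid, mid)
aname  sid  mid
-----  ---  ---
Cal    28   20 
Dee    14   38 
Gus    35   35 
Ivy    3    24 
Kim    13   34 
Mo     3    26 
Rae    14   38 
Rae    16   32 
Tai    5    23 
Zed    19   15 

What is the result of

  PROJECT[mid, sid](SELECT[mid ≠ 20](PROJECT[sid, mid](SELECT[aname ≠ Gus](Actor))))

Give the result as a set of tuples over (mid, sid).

σ[aname ≠ Gus]: keep tuples satisfying aname ≠ Gus → {(Cal, 28, 20), (Dee, 14, 38), (Ivy, 3, 24), (Kim, 13, 34), (Mo, 3, 26), (Rae, 14, 38), (Rae, 16, 32), (Tai, 5, 23), (Zed, 19, 15)}
π_{sid, mid} gives {(13, 34), (14, 38), (16, 32), (19, 15), (28, 20), (3, 24), (3, 26), (5, 23)} (1 duplicate(s) eliminated).
σ[mid ≠ 20]: keep tuples satisfying mid ≠ 20 → {(13, 34), (14, 38), (16, 32), (19, 15), (3, 24), (3, 26), (5, 23)}
π_{mid, sid} gives {(15, 19), (23, 5), (24, 3), (26, 3), (32, 16), (34, 13), (38, 14)}.

{(15, 19), (23, 5), (24, 3), (26, 3), (32, 16), (34, 13), (38, 14)}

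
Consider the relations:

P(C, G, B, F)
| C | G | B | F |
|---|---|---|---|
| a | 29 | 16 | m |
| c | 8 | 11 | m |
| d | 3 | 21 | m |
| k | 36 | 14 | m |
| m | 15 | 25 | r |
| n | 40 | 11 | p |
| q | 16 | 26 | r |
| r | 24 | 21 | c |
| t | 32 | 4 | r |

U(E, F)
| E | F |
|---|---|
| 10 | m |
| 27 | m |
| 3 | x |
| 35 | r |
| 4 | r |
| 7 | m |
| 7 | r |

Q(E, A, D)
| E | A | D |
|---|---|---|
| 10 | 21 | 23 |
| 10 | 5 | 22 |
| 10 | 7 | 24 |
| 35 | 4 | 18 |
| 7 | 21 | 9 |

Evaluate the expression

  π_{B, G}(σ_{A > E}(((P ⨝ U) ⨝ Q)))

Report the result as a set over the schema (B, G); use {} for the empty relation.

P ⋈ U (natural join on F): {(a, 29, 16, m, 10), (a, 29, 16, m, 27), (a, 29, 16, m, 7), (c, 8, 11, m, 10), (c, 8, 11, m, 27), (c, 8, 11, m, 7), (d, 3, 21, m, 10), (d, 3, 21, m, 27), (d, 3, 21, m, 7), (k, 36, 14, m, 10), (k, 36, 14, m, 27), (k, 36, 14, m, 7), (m, 15, 25, r, 35), (m, 15, 25, r, 4), (m, 15, 25, r, 7), (q, 16, 26, r, 35), (q, 16, 26, r, 4), (q, 16, 26, r, 7), (t, 32, 4, r, 35), (t, 32, 4, r, 4), (t, 32, 4, r, 7)}
(P ⨝ U) ⋈ Q (natural join on E): {(a, 29, 16, m, 10, 21, 23), (a, 29, 16, m, 10, 5, 22), (a, 29, 16, m, 10, 7, 24), (a, 29, 16, m, 7, 21, 9), (c, 8, 11, m, 10, 21, 23), (c, 8, 11, m, 10, 5, 22), (c, 8, 11, m, 10, 7, 24), (c, 8, 11, m, 7, 21, 9), (d, 3, 21, m, 10, 21, 23), (d, 3, 21, m, 10, 5, 22), (d, 3, 21, m, 10, 7, 24), (d, 3, 21, m, 7, 21, 9), (k, 36, 14, m, 10, 21, 23), (k, 36, 14, m, 10, 5, 22), (k, 36, 14, m, 10, 7, 24), (k, 36, 14, m, 7, 21, 9), (m, 15, 25, r, 35, 4, 18), (m, 15, 25, r, 7, 21, 9), (q, 16, 26, r, 35, 4, 18), (q, 16, 26, r, 7, 21, 9), (t, 32, 4, r, 35, 4, 18), (t, 32, 4, r, 7, 21, 9)}
σ[A > E]: keep tuples satisfying A > E → {(a, 29, 16, m, 10, 21, 23), (a, 29, 16, m, 7, 21, 9), (c, 8, 11, m, 10, 21, 23), (c, 8, 11, m, 7, 21, 9), (d, 3, 21, m, 10, 21, 23), (d, 3, 21, m, 7, 21, 9), (k, 36, 14, m, 10, 21, 23), (k, 36, 14, m, 7, 21, 9), (m, 15, 25, r, 7, 21, 9), (q, 16, 26, r, 7, 21, 9), (t, 32, 4, r, 7, 21, 9)}
Projecting to B, G (4 duplicate(s) eliminated): {(11, 8), (14, 36), (16, 29), (21, 3), (25, 15), (26, 16), (4, 32)}

{(11, 8), (14, 36), (16, 29), (21, 3), (25, 15), (26, 16), (4, 32)}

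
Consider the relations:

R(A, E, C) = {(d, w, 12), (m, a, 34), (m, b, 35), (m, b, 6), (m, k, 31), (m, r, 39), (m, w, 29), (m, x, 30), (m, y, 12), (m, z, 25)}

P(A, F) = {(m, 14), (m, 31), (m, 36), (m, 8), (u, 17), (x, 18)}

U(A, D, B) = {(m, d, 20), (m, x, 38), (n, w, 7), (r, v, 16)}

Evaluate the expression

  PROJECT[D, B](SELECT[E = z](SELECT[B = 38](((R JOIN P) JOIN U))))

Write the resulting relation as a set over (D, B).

R ⋈ P (natural join on A): {(m, a, 34, 14), (m, a, 34, 31), (m, a, 34, 36), (m, a, 34, 8), (m, b, 35, 14), (m, b, 35, 31), (m, b, 35, 36), (m, b, 35, 8), (m, b, 6, 14), (m, b, 6, 31), (m, b, 6, 36), (m, b, 6, 8), (m, k, 31, 14), (m, k, 31, 31), (m, k, 31, 36), (m, k, 31, 8), (m, r, 39, 14), (m, r, 39, 31), (m, r, 39, 36), (m, r, 39, 8), (m, w, 29, 14), (m, w, 29, 31), (m, w, 29, 36), (m, w, 29, 8), (m, x, 30, 14), (m, x, 30, 31), (m, x, 30, 36), (m, x, 30, 8), (m, y, 12, 14), (m, y, 12, 31), (m, y, 12, 36), (m, y, 12, 8), (m, z, 25, 14), (m, z, 25, 31), (m, z, 25, 36), (m, z, 25, 8)}
(R JOIN P) ⋈ U (natural join on A): {(m, a, 34, 14, d, 20), (m, a, 34, 14, x, 38), (m, a, 34, 31, d, 20), (m, a, 34, 31, x, 38), (m, a, 34, 36, d, 20), (m, a, 34, 36, x, 38), (m, a, 34, 8, d, 20), (m, a, 34, 8, x, 38), (m, b, 35, 14, d, 20), (m, b, 35, 14, x, 38), (m, b, 35, 31, d, 20), (m, b, 35, 31, x, 38), (m, b, 35, 36, d, 20), (m, b, 35, 36, x, 38), (m, b, 35, 8, d, 20), (m, b, 35, 8, x, 38), (m, b, 6, 14, d, 20), (m, b, 6, 14, x, 38), (m, b, 6, 31, d, 20), (m, b, 6, 31, x, 38), (m, b, 6, 36, d, 20), (m, b, 6, 36, x, 38), (m, b, 6, 8, d, 20), (m, b, 6, 8, x, 38), (m, k, 31, 14, d, 20), (m, k, 31, 14, x, 38), (m, k, 31, 31, d, 20), (m, k, 31, 31, x, 38), (m, k, 31, 36, d, 20), (m, k, 31, 36, x, 38), (m, k, 31, 8, d, 20), (m, k, 31, 8, x, 38), (m, r, 39, 14, d, 20), (m, r, 39, 14, x, 38), (m, r, 39, 31, d, 20), (m, r, 39, 31, x, 38), (m, r, 39, 36, d, 20), (m, r, 39, 36, x, 38), (m, r, 39, 8, d, 20), (m, r, 39, 8, x, 38), (m, w, 29, 14, d, 20), (m, w, 29, 14, x, 38), (m, w, 29, 31, d, 20), (m, w, 29, 31, x, 38), (m, w, 29, 36, d, 20), (m, w, 29, 36, x, 38), (m, w, 29, 8, d, 20), (m, w, 29, 8, x, 38), (m, x, 30, 14, d, 20), (m, x, 30, 14, x, 38), (m, x, 30, 31, d, 20), (m, x, 30, 31, x, 38), (m, x, 30, 36, d, 20), (m, x, 30, 36, x, 38), (m, x, 30, 8, d, 20), (m, x, 30, 8, x, 38), (m, y, 12, 14, d, 20), (m, y, 12, 14, x, 38), (m, y, 12, 31, d, 20), (m, y, 12, 31, x, 38), (m, y, 12, 36, d, 20), (m, y, 12, 36, x, 38), (m, y, 12, 8, d, 20), (m, y, 12, 8, x, 38), (m, z, 25, 14, d, 20), (m, z, 25, 14, x, 38), (m, z, 25, 31, d, 20), (m, z, 25, 31, x, 38), (m, z, 25, 36, d, 20), (m, z, 25, 36, x, 38), (m, z, 25, 8, d, 20), (m, z, 25, 8, x, 38)}
Filtering on B = 38 leaves {(m, a, 34, 14, x, 38), (m, a, 34, 31, x, 38), (m, a, 34, 36, x, 38), (m, a, 34, 8, x, 38), (m, b, 35, 14, x, 38), (m, b, 35, 31, x, 38), (m, b, 35, 36, x, 38), (m, b, 35, 8, x, 38), (m, b, 6, 14, x, 38), (m, b, 6, 31, x, 38), (m, b, 6, 36, x, 38), (m, b, 6, 8, x, 38), (m, k, 31, 14, x, 38), (m, k, 31, 31, x, 38), (m, k, 31, 36, x, 38), (m, k, 31, 8, x, 38), (m, r, 39, 14, x, 38), (m, r, 39, 31, x, 38), (m, r, 39, 36, x, 38), (m, r, 39, 8, x, 38), (m, w, 29, 14, x, 38), (m, w, 29, 31, x, 38), (m, w, 29, 36, x, 38), (m, w, 29, 8, x, 38), (m, x, 30, 14, x, 38), (m, x, 30, 31, x, 38), (m, x, 30, 36, x, 38), (m, x, 30, 8, x, 38), (m, y, 12, 14, x, 38), (m, y, 12, 31, x, 38), (m, y, 12, 36, x, 38), (m, y, 12, 8, x, 38), (m, z, 25, 14, x, 38), (m, z, 25, 31, x, 38), (m, z, 25, 36, x, 38), (m, z, 25, 8, x, 38)}.
Filtering on E = z leaves {(m, z, 25, 14, x, 38), (m, z, 25, 31, x, 38), (m, z, 25, 36, x, 38), (m, z, 25, 8, x, 38)}.
Projecting to D, B (3 duplicate(s) eliminated): {(x, 38)}

{(x, 38)}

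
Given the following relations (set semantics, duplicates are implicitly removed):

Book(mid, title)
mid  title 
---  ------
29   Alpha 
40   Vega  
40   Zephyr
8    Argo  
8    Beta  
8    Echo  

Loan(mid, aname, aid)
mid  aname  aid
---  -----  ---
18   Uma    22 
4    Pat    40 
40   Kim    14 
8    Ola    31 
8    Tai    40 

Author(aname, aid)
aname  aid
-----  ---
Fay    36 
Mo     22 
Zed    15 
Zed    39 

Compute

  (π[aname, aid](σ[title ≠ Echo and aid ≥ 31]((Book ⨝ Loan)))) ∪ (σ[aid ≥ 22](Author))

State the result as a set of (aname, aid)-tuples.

Book ⋈ Loan (natural join on mid): {(40, Vega, Kim, 14), (40, Zephyr, Kim, 14), (8, Argo, Ola, 31), (8, Argo, Tai, 40), (8, Beta, Ola, 31), (8, Beta, Tai, 40), (8, Echo, Ola, 31), (8, Echo, Tai, 40)}
Filtering on title ≠ Echo and aid ≥ 31 leaves {(8, Argo, Ola, 31), (8, Argo, Tai, 40), (8, Beta, Ola, 31), (8, Beta, Tai, 40)}.
Keep only column(s) aname, aid (2 duplicate(s) eliminated): {(Ola, 31), (Tai, 40)}
Filtering on aid ≥ 22 leaves {(Fay, 36), (Mo, 22), (Zed, 39)}.
Union: {(Ola, 31), (Tai, 40)} with {(Fay, 36), (Mo, 22), (Zed, 39)} → {(Fay, 36), (Mo, 22), (Ola, 31), (Tai, 40), (Zed, 39)}

{(Fay, 36), (Mo, 22), (Ola, 31), (Tai, 40), (Zed, 39)}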